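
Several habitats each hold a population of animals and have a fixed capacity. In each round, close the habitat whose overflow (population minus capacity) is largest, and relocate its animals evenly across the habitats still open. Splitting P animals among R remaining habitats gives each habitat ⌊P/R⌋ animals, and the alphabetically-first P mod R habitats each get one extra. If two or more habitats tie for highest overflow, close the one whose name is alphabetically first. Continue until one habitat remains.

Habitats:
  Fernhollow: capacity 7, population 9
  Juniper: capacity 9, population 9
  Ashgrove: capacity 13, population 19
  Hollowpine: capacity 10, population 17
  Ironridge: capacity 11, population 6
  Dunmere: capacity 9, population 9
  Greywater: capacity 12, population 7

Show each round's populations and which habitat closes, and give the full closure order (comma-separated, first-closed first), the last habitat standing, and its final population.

Closure order: Hollowpine, Ashgrove, Fernhollow, Dunmere, Juniper, Greywater
Last habitat: Ironridge with 76 animals

Round 1: Ashgrove=19 Dunmere=9 Fernhollow=9 Greywater=7 Hollowpine=17 Ironridge=6 Juniper=9 → close Hollowpine (overflow 7)
  17÷6 = 2 each, +1 to first 5
Round 2: Ashgrove=22 Dunmere=12 Fernhollow=12 Greywater=10 Ironridge=9 Juniper=11 → close Ashgrove (overflow 9)
  22÷5 = 4 each, +1 to first 2
Round 3: Dunmere=17 Fernhollow=17 Greywater=14 Ironridge=13 Juniper=15 → close Fernhollow (overflow 10)
  17÷4 = 4 each, +1 to first 1
Round 4: Dunmere=22 Greywater=18 Ironridge=17 Juniper=19 → close Dunmere (overflow 13)
  22÷3 = 7 each, +1 to first 1
Round 5: Greywater=26 Ironridge=24 Juniper=26 → close Juniper (overflow 17)
  26÷2 = 13 each, +1 to first 0
Round 6: Greywater=39 Ironridge=37 → close Greywater (overflow 27)
  39÷1 = 39 each, +1 to first 0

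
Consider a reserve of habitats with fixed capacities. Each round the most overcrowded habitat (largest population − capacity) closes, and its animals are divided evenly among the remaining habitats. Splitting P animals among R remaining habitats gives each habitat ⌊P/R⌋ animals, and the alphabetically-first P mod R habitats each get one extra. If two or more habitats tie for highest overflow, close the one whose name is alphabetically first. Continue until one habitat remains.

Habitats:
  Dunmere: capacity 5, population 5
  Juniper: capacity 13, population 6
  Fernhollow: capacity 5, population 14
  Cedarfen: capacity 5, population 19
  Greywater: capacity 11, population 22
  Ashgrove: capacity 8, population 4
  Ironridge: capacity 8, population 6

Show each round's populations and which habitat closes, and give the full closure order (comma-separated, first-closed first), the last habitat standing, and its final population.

Round 1: Ashgrove=4 Cedarfen=19 Dunmere=5 Fernhollow=14 Greywater=22 Ironridge=6 Juniper=6 → close Cedarfen (overflow 14)
  19÷6 = 3 each, +1 to first 1
Round 2: Ashgrove=8 Dunmere=8 Fernhollow=17 Greywater=25 Ironridge=9 Juniper=9 → close Greywater (overflow 14)
  25÷5 = 5 each, +1 to first 0
Round 3: Ashgrove=13 Dunmere=13 Fernhollow=22 Ironridge=14 Juniper=14 → close Fernhollow (overflow 17)
  22÷4 = 5 each, +1 to first 2
Round 4: Ashgrove=19 Dunmere=19 Ironridge=19 Juniper=19 → close Dunmere (overflow 14)
  19÷3 = 6 each, +1 to first 1
Round 5: Ashgrove=26 Ironridge=25 Juniper=25 → close Ashgrove (overflow 18)
  26÷2 = 13 each, +1 to first 0
Round 6: Ironridge=38 Juniper=38 → close Ironridge (overflow 30)
  38÷1 = 38 each, +1 to first 0

Closure order: Cedarfen, Greywater, Fernhollow, Dunmere, Ashgrove, Ironridge
Last habitat: Juniper with 76 animals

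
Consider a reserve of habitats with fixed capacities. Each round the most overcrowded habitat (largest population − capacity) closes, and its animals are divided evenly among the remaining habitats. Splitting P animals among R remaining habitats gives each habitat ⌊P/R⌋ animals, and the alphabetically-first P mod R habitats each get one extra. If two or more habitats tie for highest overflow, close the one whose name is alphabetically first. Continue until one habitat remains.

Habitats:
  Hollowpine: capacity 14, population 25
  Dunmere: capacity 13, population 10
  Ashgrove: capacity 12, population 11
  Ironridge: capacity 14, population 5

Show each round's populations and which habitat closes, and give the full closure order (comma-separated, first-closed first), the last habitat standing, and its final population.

Closure order: Hollowpine, Ashgrove, Dunmere
Last habitat: Ironridge with 51 animals

Round 1: Ashgrove=11 Dunmere=10 Hollowpine=25 Ironridge=5 → close Hollowpine (overflow 11)
  25÷3 = 8 each, +1 to first 1
Round 2: Ashgrove=20 Dunmere=18 Ironridge=13 → close Ashgrove (overflow 8)
  20÷2 = 10 each, +1 to first 0
Round 3: Dunmere=28 Ironridge=23 → close Dunmere (overflow 15)
  28÷1 = 28 each, +1 to first 0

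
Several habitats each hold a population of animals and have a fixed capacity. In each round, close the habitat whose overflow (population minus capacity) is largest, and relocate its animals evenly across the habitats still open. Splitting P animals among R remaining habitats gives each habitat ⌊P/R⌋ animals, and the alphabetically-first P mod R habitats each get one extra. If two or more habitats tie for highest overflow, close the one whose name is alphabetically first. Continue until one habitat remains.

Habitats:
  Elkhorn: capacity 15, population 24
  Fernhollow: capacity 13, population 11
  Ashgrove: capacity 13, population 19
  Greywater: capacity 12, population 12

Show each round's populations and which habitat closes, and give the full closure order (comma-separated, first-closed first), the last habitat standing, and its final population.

Round 1: Ashgrove=19 Elkhorn=24 Fernhollow=11 Greywater=12 → close Elkhorn (overflow 9)
  24÷3 = 8 each, +1 to first 0
Round 2: Ashgrove=27 Fernhollow=19 Greywater=20 → close Ashgrove (overflow 14)
  27÷2 = 13 each, +1 to first 1
Round 3: Fernhollow=33 Greywater=33 → close Greywater (overflow 21)
  33÷1 = 33 each, +1 to first 0

Closure order: Elkhorn, Ashgrove, Greywater
Last habitat: Fernhollow with 66 animals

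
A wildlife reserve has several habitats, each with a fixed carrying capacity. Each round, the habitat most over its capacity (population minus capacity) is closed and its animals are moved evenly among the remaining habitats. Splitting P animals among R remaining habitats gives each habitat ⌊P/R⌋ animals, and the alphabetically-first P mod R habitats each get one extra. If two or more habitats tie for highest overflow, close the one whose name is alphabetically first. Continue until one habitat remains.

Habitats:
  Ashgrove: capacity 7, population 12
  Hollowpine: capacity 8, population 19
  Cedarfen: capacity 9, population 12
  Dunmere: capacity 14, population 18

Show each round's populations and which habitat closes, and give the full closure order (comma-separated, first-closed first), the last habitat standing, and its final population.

Closure order: Hollowpine, Ashgrove, Cedarfen
Last habitat: Dunmere with 61 animals

Round 1: Ashgrove=12 Cedarfen=12 Dunmere=18 Hollowpine=19 → close Hollowpine (overflow 11)
  19÷3 = 6 each, +1 to first 1
Round 2: Ashgrove=19 Cedarfen=18 Dunmere=24 → close Ashgrove (overflow 12)
  19÷2 = 9 each, +1 to first 1
Round 3: Cedarfen=28 Dunmere=33 → close Cedarfen (overflow 19)
  28÷1 = 28 each, +1 to first 0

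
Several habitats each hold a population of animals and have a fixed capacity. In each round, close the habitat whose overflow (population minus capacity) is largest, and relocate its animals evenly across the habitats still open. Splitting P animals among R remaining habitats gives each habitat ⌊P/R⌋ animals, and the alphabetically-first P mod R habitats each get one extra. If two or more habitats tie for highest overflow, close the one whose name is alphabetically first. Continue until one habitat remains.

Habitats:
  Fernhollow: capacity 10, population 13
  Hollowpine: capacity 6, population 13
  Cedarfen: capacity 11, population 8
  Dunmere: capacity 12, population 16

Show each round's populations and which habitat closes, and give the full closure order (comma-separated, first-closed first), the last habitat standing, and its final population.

Round 1: Cedarfen=8 Dunmere=16 Fernhollow=13 Hollowpine=13 → close Hollowpine (overflow 7)
  13÷3 = 4 each, +1 to first 1
Round 2: Cedarfen=13 Dunmere=20 Fernhollow=17 → close Dunmere (overflow 8)
  20÷2 = 10 each, +1 to first 0
Round 3: Cedarfen=23 Fernhollow=27 → close Fernhollow (overflow 17)
  27÷1 = 27 each, +1 to first 0

Closure order: Hollowpine, Dunmere, Fernhollow
Last habitat: Cedarfen with 50 animals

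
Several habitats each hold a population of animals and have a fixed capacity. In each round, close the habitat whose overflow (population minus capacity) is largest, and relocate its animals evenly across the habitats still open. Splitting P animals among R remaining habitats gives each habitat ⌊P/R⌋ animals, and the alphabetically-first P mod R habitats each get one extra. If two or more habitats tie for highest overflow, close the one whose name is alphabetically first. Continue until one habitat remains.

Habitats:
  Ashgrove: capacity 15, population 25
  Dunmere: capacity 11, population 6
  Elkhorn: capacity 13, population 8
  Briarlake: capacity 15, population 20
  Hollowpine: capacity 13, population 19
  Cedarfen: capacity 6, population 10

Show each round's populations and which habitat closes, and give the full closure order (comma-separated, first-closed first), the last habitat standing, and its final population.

Round 1: Ashgrove=25 Briarlake=20 Cedarfen=10 Dunmere=6 Elkhorn=8 Hollowpine=19 → close Ashgrove (overflow 10)
  25÷5 = 5 each, +1 to first 0
Round 2: Briarlake=25 Cedarfen=15 Dunmere=11 Elkhorn=13 Hollowpine=24 → close Hollowpine (overflow 11)
  24÷4 = 6 each, +1 to first 0
Round 3: Briarlake=31 Cedarfen=21 Dunmere=17 Elkhorn=19 → close Briarlake (overflow 16)
  31÷3 = 10 each, +1 to first 1
Round 4: Cedarfen=32 Dunmere=27 Elkhorn=29 → close Cedarfen (overflow 26)
  32÷2 = 16 each, +1 to first 0
Round 5: Dunmere=43 Elkhorn=45 → close Dunmere (overflow 32)
  43÷1 = 43 each, +1 to first 0

Closure order: Ashgrove, Hollowpine, Briarlake, Cedarfen, Dunmere
Last habitat: Elkhorn with 88 animals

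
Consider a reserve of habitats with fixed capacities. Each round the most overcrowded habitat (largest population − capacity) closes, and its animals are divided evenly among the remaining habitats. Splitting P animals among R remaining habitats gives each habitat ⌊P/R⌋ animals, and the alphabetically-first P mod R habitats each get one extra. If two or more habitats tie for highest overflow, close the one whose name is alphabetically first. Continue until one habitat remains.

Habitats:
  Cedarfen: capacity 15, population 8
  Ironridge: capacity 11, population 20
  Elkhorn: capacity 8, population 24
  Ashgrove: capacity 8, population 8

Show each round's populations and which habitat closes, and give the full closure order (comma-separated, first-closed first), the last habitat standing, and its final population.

Round 1: Ashgrove=8 Cedarfen=8 Elkhorn=24 Ironridge=20 → close Elkhorn (overflow 16)
  24÷3 = 8 each, +1 to first 0
Round 2: Ashgrove=16 Cedarfen=16 Ironridge=28 → close Ironridge (overflow 17)
  28÷2 = 14 each, +1 to first 0
Round 3: Ashgrove=30 Cedarfen=30 → close Ashgrove (overflow 22)
  30÷1 = 30 each, +1 to first 0

Closure order: Elkhorn, Ironridge, Ashgrove
Last habitat: Cedarfen with 60 animals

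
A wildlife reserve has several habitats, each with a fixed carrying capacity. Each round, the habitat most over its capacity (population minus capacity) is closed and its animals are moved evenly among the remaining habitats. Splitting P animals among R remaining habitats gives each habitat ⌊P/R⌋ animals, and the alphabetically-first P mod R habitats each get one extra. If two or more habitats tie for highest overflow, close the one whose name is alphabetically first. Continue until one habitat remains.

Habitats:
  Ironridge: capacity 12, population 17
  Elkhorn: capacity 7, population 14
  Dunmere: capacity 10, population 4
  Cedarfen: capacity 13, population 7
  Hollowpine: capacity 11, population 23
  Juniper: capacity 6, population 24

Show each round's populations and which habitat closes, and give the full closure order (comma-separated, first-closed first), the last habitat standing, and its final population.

Round 1: Cedarfen=7 Dunmere=4 Elkhorn=14 Hollowpine=23 Ironridge=17 Juniper=24 → close Juniper (overflow 18)
  24÷5 = 4 each, +1 to first 4
Round 2: Cedarfen=12 Dunmere=9 Elkhorn=19 Hollowpine=28 Ironridge=21 → close Hollowpine (overflow 17)
  28÷4 = 7 each, +1 to first 0
Round 3: Cedarfen=19 Dunmere=16 Elkhorn=26 Ironridge=28 → close Elkhorn (overflow 19)
  26÷3 = 8 each, +1 to first 2
Round 4: Cedarfen=28 Dunmere=25 Ironridge=36 → close Ironridge (overflow 24)
  36÷2 = 18 each, +1 to first 0
Round 5: Cedarfen=46 Dunmere=43 → close Cedarfen (overflow 33)
  46÷1 = 46 each, +1 to first 0

Closure order: Juniper, Hollowpine, Elkhorn, Ironridge, Cedarfen
Last habitat: Dunmere with 89 animals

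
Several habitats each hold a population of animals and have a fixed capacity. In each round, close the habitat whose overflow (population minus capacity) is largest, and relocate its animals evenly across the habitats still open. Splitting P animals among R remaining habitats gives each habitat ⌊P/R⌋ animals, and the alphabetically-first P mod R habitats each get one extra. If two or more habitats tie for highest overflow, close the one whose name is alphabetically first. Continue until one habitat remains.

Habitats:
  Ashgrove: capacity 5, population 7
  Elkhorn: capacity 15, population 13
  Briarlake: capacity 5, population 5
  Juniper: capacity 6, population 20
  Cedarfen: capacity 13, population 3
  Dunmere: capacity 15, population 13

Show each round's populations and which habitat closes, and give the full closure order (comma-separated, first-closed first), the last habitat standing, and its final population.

Closure order: Juniper, Ashgrove, Briarlake, Dunmere, Elkhorn
Last habitat: Cedarfen with 61 animals

Round 1: Ashgrove=7 Briarlake=5 Cedarfen=3 Dunmere=13 Elkhorn=13 Juniper=20 → close Juniper (overflow 14)
  20÷5 = 4 each, +1 to first 0
Round 2: Ashgrove=11 Briarlake=9 Cedarfen=7 Dunmere=17 Elkhorn=17 → close Ashgrove (overflow 6)
  11÷4 = 2 each, +1 to first 3
Round 3: Briarlake=12 Cedarfen=10 Dunmere=20 Elkhorn=19 → close Briarlake (overflow 7)
  12÷3 = 4 each, +1 to first 0
Round 4: Cedarfen=14 Dunmere=24 Elkhorn=23 → close Dunmere (overflow 9)
  24÷2 = 12 each, +1 to first 0
Round 5: Cedarfen=26 Elkhorn=35 → close Elkhorn (overflow 20)
  35÷1 = 35 each, +1 to first 0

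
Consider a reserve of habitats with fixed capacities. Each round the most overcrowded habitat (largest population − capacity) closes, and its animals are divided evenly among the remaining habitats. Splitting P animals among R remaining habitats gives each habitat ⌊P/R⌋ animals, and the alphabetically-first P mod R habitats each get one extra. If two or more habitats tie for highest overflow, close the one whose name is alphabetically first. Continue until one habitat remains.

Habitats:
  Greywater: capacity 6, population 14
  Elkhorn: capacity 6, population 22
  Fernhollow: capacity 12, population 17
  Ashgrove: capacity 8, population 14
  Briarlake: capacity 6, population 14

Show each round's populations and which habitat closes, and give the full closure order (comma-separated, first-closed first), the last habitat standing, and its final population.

Closure order: Elkhorn, Briarlake, Ashgrove, Greywater
Last habitat: Fernhollow with 81 animals

Round 1: Ashgrove=14 Briarlake=14 Elkhorn=22 Fernhollow=17 Greywater=14 → close Elkhorn (overflow 16)
  22÷4 = 5 each, +1 to first 2
Round 2: Ashgrove=20 Briarlake=20 Fernhollow=22 Greywater=19 → close Briarlake (overflow 14)
  20÷3 = 6 each, +1 to first 2
Round 3: Ashgrove=27 Fernhollow=29 Greywater=25 → close Ashgrove (overflow 19)
  27÷2 = 13 each, +1 to first 1
Round 4: Fernhollow=43 Greywater=38 → close Greywater (overflow 32)
  38÷1 = 38 each, +1 to first 0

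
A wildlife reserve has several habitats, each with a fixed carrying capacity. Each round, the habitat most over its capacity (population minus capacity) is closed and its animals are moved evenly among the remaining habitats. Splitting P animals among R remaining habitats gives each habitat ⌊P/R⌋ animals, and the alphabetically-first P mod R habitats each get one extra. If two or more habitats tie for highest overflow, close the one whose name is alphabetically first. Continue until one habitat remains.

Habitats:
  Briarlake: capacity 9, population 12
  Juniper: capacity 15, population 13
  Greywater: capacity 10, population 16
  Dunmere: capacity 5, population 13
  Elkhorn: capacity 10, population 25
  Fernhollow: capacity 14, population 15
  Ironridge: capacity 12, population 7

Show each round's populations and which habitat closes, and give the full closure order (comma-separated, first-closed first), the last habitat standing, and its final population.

Round 1: Briarlake=12 Dunmere=13 Elkhorn=25 Fernhollow=15 Greywater=16 Ironridge=7 Juniper=13 → close Elkhorn (overflow 15)
  25÷6 = 4 each, +1 to first 1
Round 2: Briarlake=17 Dunmere=17 Fernhollow=19 Greywater=20 Ironridge=11 Juniper=17 → close Dunmere (overflow 12)
  17÷5 = 3 each, +1 to first 2
Round 3: Briarlake=21 Fernhollow=23 Greywater=23 Ironridge=14 Juniper=20 → close Greywater (overflow 13)
  23÷4 = 5 each, +1 to first 3
Round 4: Briarlake=27 Fernhollow=29 Ironridge=20 Juniper=25 → close Briarlake (overflow 18)
  27÷3 = 9 each, +1 to first 0
Round 5: Fernhollow=38 Ironridge=29 Juniper=34 → close Fernhollow (overflow 24)
  38÷2 = 19 each, +1 to first 0
Round 6: Ironridge=48 Juniper=53 → close Juniper (overflow 38)
  53÷1 = 53 each, +1 to first 0

Closure order: Elkhorn, Dunmere, Greywater, Briarlake, Fernhollow, Juniper
Last habitat: Ironridge with 101 animals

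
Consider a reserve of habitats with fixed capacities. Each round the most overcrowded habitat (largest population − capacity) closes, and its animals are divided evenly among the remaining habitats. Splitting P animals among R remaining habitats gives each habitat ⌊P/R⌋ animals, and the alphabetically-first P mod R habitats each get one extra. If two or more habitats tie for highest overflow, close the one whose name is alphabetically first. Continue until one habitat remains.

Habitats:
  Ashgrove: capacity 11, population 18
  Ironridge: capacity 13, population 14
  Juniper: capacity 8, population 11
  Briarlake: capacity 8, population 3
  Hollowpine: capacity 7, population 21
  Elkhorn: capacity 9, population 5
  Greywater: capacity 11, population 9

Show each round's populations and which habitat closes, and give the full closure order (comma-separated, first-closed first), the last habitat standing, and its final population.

Closure order: Hollowpine, Ashgrove, Juniper, Ironridge, Briarlake, Elkhorn
Last habitat: Greywater with 81 animals

Round 1: Ashgrove=18 Briarlake=3 Elkhorn=5 Greywater=9 Hollowpine=21 Ironridge=14 Juniper=11 → close Hollowpine (overflow 14)
  21÷6 = 3 each, +1 to first 3
Round 2: Ashgrove=22 Briarlake=7 Elkhorn=9 Greywater=12 Ironridge=17 Juniper=14 → close Ashgrove (overflow 11)
  22÷5 = 4 each, +1 to first 2
Round 3: Briarlake=12 Elkhorn=14 Greywater=16 Ironridge=21 Juniper=18 → close Juniper (overflow 10)
  18÷4 = 4 each, +1 to first 2
Round 4: Briarlake=17 Elkhorn=19 Greywater=20 Ironridge=25 → close Ironridge (overflow 12)
  25÷3 = 8 each, +1 to first 1
Round 5: Briarlake=26 Elkhorn=27 Greywater=28 → close Briarlake (overflow 18)
  26÷2 = 13 each, +1 to first 0
Round 6: Elkhorn=40 Greywater=41 → close Elkhorn (overflow 31)
  40÷1 = 40 each, +1 to first 0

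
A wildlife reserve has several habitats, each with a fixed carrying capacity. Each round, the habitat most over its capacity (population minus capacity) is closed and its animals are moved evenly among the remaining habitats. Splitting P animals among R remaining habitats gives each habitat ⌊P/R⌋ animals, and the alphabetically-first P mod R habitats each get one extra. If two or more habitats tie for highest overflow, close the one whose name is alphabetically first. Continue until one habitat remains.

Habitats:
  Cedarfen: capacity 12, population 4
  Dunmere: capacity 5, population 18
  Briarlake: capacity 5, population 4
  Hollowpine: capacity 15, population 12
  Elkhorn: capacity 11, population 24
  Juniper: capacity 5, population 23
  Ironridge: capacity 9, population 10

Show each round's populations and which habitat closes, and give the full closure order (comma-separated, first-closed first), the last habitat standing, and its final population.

Closure order: Juniper, Dunmere, Elkhorn, Briarlake, Ironridge, Hollowpine
Last habitat: Cedarfen with 95 animals

Round 1: Briarlake=4 Cedarfen=4 Dunmere=18 Elkhorn=24 Hollowpine=12 Ironridge=10 Juniper=23 → close Juniper (overflow 18)
  23÷6 = 3 each, +1 to first 5
Round 2: Briarlake=8 Cedarfen=8 Dunmere=22 Elkhorn=28 Hollowpine=16 Ironridge=13 → close Dunmere (overflow 17)
  22÷5 = 4 each, +1 to first 2
Round 3: Briarlake=13 Cedarfen=13 Elkhorn=32 Hollowpine=20 Ironridge=17 → close Elkhorn (overflow 21)
  32÷4 = 8 each, +1 to first 0
Round 4: Briarlake=21 Cedarfen=21 Hollowpine=28 Ironridge=25 → close Briarlake (overflow 16)
  21÷3 = 7 each, +1 to first 0
Round 5: Cedarfen=28 Hollowpine=35 Ironridge=32 → close Ironridge (overflow 23)
  32÷2 = 16 each, +1 to first 0
Round 6: Cedarfen=44 Hollowpine=51 → close Hollowpine (overflow 36)
  51÷1 = 51 each, +1 to first 0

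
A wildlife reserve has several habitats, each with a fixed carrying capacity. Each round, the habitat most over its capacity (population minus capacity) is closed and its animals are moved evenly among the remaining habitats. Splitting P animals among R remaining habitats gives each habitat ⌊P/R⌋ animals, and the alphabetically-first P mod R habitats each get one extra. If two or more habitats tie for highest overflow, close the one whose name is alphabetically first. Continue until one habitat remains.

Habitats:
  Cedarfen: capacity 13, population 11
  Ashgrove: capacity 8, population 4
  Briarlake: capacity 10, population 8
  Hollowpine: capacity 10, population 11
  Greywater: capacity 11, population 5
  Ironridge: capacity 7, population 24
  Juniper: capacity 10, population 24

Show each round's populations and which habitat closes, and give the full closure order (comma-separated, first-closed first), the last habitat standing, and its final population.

Closure order: Ironridge, Juniper, Hollowpine, Briarlake, Cedarfen, Ashgrove
Last habitat: Greywater with 87 animals

Round 1: Ashgrove=4 Briarlake=8 Cedarfen=11 Greywater=5 Hollowpine=11 Ironridge=24 Juniper=24 → close Ironridge (overflow 17)
  24÷6 = 4 each, +1 to first 0
Round 2: Ashgrove=8 Briarlake=12 Cedarfen=15 Greywater=9 Hollowpine=15 Juniper=28 → close Juniper (overflow 18)
  28÷5 = 5 each, +1 to first 3
Round 3: Ashgrove=14 Briarlake=18 Cedarfen=21 Greywater=14 Hollowpine=20 → close Hollowpine (overflow 10)
  20÷4 = 5 each, +1 to first 0
Round 4: Ashgrove=19 Briarlake=23 Cedarfen=26 Greywater=19 → close Briarlake (overflow 13)
  23÷3 = 7 each, +1 to first 2
Round 5: Ashgrove=27 Cedarfen=34 Greywater=26 → close Cedarfen (overflow 21)
  34÷2 = 17 each, +1 to first 0
Round 6: Ashgrove=44 Greywater=43 → close Ashgrove (overflow 36)
  44÷1 = 44 each, +1 to first 0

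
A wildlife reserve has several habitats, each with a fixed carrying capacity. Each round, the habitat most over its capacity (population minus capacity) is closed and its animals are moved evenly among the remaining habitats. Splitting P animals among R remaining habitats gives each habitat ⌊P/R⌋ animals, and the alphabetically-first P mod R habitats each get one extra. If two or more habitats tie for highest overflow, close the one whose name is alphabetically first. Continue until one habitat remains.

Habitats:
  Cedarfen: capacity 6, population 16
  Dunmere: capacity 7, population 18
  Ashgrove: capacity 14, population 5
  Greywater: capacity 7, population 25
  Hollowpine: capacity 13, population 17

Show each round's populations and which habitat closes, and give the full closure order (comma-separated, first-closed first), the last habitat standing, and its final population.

Round 1: Ashgrove=5 Cedarfen=16 Dunmere=18 Greywater=25 Hollowpine=17 → close Greywater (overflow 18)
  25÷4 = 6 each, +1 to first 1
Round 2: Ashgrove=12 Cedarfen=22 Dunmere=24 Hollowpine=23 → close Dunmere (overflow 17)
  24÷3 = 8 each, +1 to first 0
Round 3: Ashgrove=20 Cedarfen=30 Hollowpine=31 → close Cedarfen (overflow 24)
  30÷2 = 15 each, +1 to first 0
Round 4: Ashgrove=35 Hollowpine=46 → close Hollowpine (overflow 33)
  46÷1 = 46 each, +1 to first 0

Closure order: Greywater, Dunmere, Cedarfen, Hollowpine
Last habitat: Ashgrove with 81 animals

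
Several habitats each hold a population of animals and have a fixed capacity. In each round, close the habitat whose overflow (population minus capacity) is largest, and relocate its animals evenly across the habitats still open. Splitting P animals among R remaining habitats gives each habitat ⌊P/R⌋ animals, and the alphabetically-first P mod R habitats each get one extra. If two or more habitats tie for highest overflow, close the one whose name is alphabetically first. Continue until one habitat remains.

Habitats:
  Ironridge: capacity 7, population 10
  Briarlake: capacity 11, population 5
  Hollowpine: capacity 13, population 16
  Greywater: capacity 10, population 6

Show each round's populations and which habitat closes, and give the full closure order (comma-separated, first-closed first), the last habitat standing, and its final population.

Round 1: Briarlake=5 Greywater=6 Hollowpine=16 Ironridge=10 → close Hollowpine (overflow 3)
  16÷3 = 5 each, +1 to first 1
Round 2: Briarlake=11 Greywater=11 Ironridge=15 → close Ironridge (overflow 8)
  15÷2 = 7 each, +1 to first 1
Round 3: Briarlake=19 Greywater=18 → close Briarlake (overflow 8)
  19÷1 = 19 each, +1 to first 0

Closure order: Hollowpine, Ironridge, Briarlake
Last habitat: Greywater with 37 animals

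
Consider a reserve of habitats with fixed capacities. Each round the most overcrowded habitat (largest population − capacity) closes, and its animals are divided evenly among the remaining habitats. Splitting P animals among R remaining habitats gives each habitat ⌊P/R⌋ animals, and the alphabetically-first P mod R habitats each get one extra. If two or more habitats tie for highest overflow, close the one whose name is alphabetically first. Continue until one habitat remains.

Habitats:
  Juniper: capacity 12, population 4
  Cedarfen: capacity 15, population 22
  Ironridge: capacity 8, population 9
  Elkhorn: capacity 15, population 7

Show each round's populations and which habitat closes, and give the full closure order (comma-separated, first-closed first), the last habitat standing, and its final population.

Round 1: Cedarfen=22 Elkhorn=7 Ironridge=9 Juniper=4 → close Cedarfen (overflow 7)
  22÷3 = 7 each, +1 to first 1
Round 2: Elkhorn=15 Ironridge=16 Juniper=11 → close Ironridge (overflow 8)
  16÷2 = 8 each, +1 to first 0
Round 3: Elkhorn=23 Juniper=19 → close Elkhorn (overflow 8)
  23÷1 = 23 each, +1 to first 0

Closure order: Cedarfen, Ironridge, Elkhorn
Last habitat: Juniper with 42 animals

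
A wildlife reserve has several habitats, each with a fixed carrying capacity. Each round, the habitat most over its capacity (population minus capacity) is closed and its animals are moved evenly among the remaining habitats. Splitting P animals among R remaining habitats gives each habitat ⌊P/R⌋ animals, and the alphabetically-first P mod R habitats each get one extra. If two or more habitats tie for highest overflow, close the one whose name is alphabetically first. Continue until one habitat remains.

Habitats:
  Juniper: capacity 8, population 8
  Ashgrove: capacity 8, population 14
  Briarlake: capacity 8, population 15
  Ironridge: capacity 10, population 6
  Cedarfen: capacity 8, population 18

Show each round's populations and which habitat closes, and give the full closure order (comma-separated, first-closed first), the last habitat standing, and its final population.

Round 1: Ashgrove=14 Briarlake=15 Cedarfen=18 Ironridge=6 Juniper=8 → close Cedarfen (overflow 10)
  18÷4 = 4 each, +1 to first 2
Round 2: Ashgrove=19 Briarlake=20 Ironridge=10 Juniper=12 → close Briarlake (overflow 12)
  20÷3 = 6 each, +1 to first 2
Round 3: Ashgrove=26 Ironridge=17 Juniper=18 → close Ashgrove (overflow 18)
  26÷2 = 13 each, +1 to first 0
Round 4: Ironridge=30 Juniper=31 → close Juniper (overflow 23)
  31÷1 = 31 each, +1 to first 0

Closure order: Cedarfen, Briarlake, Ashgrove, Juniper
Last habitat: Ironridge with 61 animals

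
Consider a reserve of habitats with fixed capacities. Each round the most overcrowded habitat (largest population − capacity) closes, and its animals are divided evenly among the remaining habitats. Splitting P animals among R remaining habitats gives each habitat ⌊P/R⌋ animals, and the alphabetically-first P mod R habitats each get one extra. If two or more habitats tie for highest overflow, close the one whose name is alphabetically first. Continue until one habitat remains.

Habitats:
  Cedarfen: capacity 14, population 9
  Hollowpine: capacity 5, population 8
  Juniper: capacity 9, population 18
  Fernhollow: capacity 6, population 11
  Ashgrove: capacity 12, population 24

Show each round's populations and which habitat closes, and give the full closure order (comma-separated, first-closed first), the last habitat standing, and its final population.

Round 1: Ashgrove=24 Cedarfen=9 Fernhollow=11 Hollowpine=8 Juniper=18 → close Ashgrove (overflow 12)
  24÷4 = 6 each, +1 to first 0
Round 2: Cedarfen=15 Fernhollow=17 Hollowpine=14 Juniper=24 → close Juniper (overflow 15)
  24÷3 = 8 each, +1 to first 0
Round 3: Cedarfen=23 Fernhollow=25 Hollowpine=22 → close Fernhollow (overflow 19)
  25÷2 = 12 each, +1 to first 1
Round 4: Cedarfen=36 Hollowpine=34 → close Hollowpine (overflow 29)
  34÷1 = 34 each, +1 to first 0

Closure order: Ashgrove, Juniper, Fernhollow, Hollowpine
Last habitat: Cedarfen with 70 animals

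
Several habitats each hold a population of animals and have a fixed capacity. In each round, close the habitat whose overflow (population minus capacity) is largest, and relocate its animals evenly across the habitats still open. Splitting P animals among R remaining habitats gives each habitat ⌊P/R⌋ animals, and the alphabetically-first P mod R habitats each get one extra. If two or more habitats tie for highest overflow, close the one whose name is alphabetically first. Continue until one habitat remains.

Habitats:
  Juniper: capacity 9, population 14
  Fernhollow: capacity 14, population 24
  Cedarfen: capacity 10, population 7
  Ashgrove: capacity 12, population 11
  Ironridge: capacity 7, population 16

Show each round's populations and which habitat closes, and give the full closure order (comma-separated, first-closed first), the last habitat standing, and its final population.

Round 1: Ashgrove=11 Cedarfen=7 Fernhollow=24 Ironridge=16 Juniper=14 → close Fernhollow (overflow 10)
  24÷4 = 6 each, +1 to first 0
Round 2: Ashgrove=17 Cedarfen=13 Ironridge=22 Juniper=20 → close Ironridge (overflow 15)
  22÷3 = 7 each, +1 to first 1
Round 3: Ashgrove=25 Cedarfen=20 Juniper=27 → close Juniper (overflow 18)
  27÷2 = 13 each, +1 to first 1
Round 4: Ashgrove=39 Cedarfen=33 → close Ashgrove (overflow 27)
  39÷1 = 39 each, +1 to first 0

Closure order: Fernhollow, Ironridge, Juniper, Ashgrove
Last habitat: Cedarfen with 72 animals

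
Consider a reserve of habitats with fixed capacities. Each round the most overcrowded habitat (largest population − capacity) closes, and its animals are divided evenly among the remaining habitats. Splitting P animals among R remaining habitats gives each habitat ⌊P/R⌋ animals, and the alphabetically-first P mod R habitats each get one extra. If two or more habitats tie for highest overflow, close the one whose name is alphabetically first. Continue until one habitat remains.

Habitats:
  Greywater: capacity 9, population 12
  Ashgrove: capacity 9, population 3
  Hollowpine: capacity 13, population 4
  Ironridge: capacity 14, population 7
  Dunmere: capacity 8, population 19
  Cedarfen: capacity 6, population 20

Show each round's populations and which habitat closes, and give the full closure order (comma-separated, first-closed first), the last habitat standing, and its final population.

Closure order: Cedarfen, Dunmere, Greywater, Ashgrove, Hollowpine
Last habitat: Ironridge with 65 animals

Round 1: Ashgrove=3 Cedarfen=20 Dunmere=19 Greywater=12 Hollowpine=4 Ironridge=7 → close Cedarfen (overflow 14)
  20÷5 = 4 each, +1 to first 0
Round 2: Ashgrove=7 Dunmere=23 Greywater=16 Hollowpine=8 Ironridge=11 → close Dunmere (overflow 15)
  23÷4 = 5 each, +1 to first 3
Round 3: Ashgrove=13 Greywater=22 Hollowpine=14 Ironridge=16 → close Greywater (overflow 13)
  22÷3 = 7 each, +1 to first 1
Round 4: Ashgrove=21 Hollowpine=21 Ironridge=23 → close Ashgrove (overflow 12)
  21÷2 = 10 each, +1 to first 1
Round 5: Hollowpine=32 Ironridge=33 → close Hollowpine (overflow 19)
  32÷1 = 32 each, +1 to first 0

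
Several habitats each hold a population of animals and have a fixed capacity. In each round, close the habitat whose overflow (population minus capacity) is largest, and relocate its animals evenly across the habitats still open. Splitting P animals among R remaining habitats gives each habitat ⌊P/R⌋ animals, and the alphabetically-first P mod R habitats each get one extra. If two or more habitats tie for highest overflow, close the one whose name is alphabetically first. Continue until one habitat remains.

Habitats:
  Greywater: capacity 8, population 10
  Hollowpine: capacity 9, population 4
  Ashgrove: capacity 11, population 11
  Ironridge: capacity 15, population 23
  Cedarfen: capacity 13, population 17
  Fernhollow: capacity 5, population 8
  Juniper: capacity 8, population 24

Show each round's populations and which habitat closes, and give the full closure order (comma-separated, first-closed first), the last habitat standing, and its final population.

Closure order: Juniper, Ironridge, Cedarfen, Fernhollow, Greywater, Ashgrove
Last habitat: Hollowpine with 97 animals

Round 1: Ashgrove=11 Cedarfen=17 Fernhollow=8 Greywater=10 Hollowpine=4 Ironridge=23 Juniper=24 → close Juniper (overflow 16)
  24÷6 = 4 each, +1 to first 0
Round 2: Ashgrove=15 Cedarfen=21 Fernhollow=12 Greywater=14 Hollowpine=8 Ironridge=27 → close Ironridge (overflow 12)
  27÷5 = 5 each, +1 to first 2
Round 3: Ashgrove=21 Cedarfen=27 Fernhollow=17 Greywater=19 Hollowpine=13 → close Cedarfen (overflow 14)
  27÷4 = 6 each, +1 to first 3
Round 4: Ashgrove=28 Fernhollow=24 Greywater=26 Hollowpine=19 → close Fernhollow (overflow 19)
  24÷3 = 8 each, +1 to first 0
Round 5: Ashgrove=36 Greywater=34 Hollowpine=27 → close Greywater (overflow 26)
  34÷2 = 17 each, +1 to first 0
Round 6: Ashgrove=53 Hollowpine=44 → close Ashgrove (overflow 42)
  53÷1 = 53 each, +1 to first 0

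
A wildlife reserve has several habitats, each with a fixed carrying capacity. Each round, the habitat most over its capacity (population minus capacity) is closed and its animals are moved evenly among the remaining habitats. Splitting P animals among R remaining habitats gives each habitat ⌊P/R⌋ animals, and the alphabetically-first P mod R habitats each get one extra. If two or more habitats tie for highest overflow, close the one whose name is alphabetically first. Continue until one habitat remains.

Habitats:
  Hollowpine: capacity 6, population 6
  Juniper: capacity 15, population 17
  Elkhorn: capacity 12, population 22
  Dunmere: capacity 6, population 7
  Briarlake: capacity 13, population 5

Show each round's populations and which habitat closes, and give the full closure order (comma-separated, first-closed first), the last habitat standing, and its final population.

Closure order: Elkhorn, Dunmere, Juniper, Hollowpine
Last habitat: Briarlake with 57 animals

Round 1: Briarlake=5 Dunmere=7 Elkhorn=22 Hollowpine=6 Juniper=17 → close Elkhorn (overflow 10)
  22÷4 = 5 each, +1 to first 2
Round 2: Briarlake=11 Dunmere=13 Hollowpine=11 Juniper=22 → close Dunmere (overflow 7)
  13÷3 = 4 each, +1 to first 1
Round 3: Briarlake=16 Hollowpine=15 Juniper=26 → close Juniper (overflow 11)
  26÷2 = 13 each, +1 to first 0
Round 4: Briarlake=29 Hollowpine=28 → close Hollowpine (overflow 22)
  28÷1 = 28 each, +1 to first 0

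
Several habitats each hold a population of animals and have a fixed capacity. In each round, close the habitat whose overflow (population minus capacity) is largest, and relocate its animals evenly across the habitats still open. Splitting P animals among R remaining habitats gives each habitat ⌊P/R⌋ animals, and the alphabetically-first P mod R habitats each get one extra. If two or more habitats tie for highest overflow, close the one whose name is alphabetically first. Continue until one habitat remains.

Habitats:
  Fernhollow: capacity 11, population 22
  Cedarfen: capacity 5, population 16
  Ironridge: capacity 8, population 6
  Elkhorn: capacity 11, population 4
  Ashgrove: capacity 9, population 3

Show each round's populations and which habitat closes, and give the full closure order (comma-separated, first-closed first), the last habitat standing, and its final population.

Round 1: Ashgrove=3 Cedarfen=16 Elkhorn=4 Fernhollow=22 Ironridge=6 → close Cedarfen (overflow 11)
  16÷4 = 4 each, +1 to first 0
Round 2: Ashgrove=7 Elkhorn=8 Fernhollow=26 Ironridge=10 → close Fernhollow (overflow 15)
  26÷3 = 8 each, +1 to first 2
Round 3: Ashgrove=16 Elkhorn=17 Ironridge=18 → close Ironridge (overflow 10)
  18÷2 = 9 each, +1 to first 0
Round 4: Ashgrove=25 Elkhorn=26 → close Ashgrove (overflow 16)
  25÷1 = 25 each, +1 to first 0

Closure order: Cedarfen, Fernhollow, Ironridge, Ashgrove
Last habitat: Elkhorn with 51 animals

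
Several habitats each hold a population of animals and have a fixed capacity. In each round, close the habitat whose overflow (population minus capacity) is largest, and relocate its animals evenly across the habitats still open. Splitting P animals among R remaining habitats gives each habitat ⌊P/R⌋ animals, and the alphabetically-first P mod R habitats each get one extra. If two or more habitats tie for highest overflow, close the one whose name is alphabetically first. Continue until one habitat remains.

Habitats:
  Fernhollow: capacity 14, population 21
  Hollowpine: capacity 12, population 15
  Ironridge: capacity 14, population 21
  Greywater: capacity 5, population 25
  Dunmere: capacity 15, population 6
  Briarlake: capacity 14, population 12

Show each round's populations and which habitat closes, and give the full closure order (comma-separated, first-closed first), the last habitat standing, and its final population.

Closure order: Greywater, Fernhollow, Ironridge, Hollowpine, Briarlake
Last habitat: Dunmere with 100 animals

Round 1: Briarlake=12 Dunmere=6 Fernhollow=21 Greywater=25 Hollowpine=15 Ironridge=21 → close Greywater (overflow 20)
  25÷5 = 5 each, +1 to first 0
Round 2: Briarlake=17 Dunmere=11 Fernhollow=26 Hollowpine=20 Ironridge=26 → close Fernhollow (overflow 12)
  26÷4 = 6 each, +1 to first 2
Round 3: Briarlake=24 Dunmere=18 Hollowpine=26 Ironridge=32 → close Ironridge (overflow 18)
  32÷3 = 10 each, +1 to first 2
Round 4: Briarlake=35 Dunmere=29 Hollowpine=36 → close Hollowpine (overflow 24)
  36÷2 = 18 each, +1 to first 0
Round 5: Briarlake=53 Dunmere=47 → close Briarlake (overflow 39)
  53÷1 = 53 each, +1 to first 0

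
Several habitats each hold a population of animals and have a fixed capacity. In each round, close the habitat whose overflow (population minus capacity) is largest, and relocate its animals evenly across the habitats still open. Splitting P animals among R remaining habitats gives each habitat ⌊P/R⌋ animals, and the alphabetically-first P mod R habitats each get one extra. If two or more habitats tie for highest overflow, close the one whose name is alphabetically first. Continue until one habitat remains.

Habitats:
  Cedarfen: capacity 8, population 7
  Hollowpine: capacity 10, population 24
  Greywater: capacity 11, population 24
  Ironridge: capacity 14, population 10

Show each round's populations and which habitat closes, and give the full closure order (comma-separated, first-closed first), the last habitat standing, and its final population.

Round 1: Cedarfen=7 Greywater=24 Hollowpine=24 Ironridge=10 → close Hollowpine (overflow 14)
  24÷3 = 8 each, +1 to first 0
Round 2: Cedarfen=15 Greywater=32 Ironridge=18 → close Greywater (overflow 21)
  32÷2 = 16 each, +1 to first 0
Round 3: Cedarfen=31 Ironridge=34 → close Cedarfen (overflow 23)
  31÷1 = 31 each, +1 to first 0

Closure order: Hollowpine, Greywater, Cedarfen
Last habitat: Ironridge with 65 animals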